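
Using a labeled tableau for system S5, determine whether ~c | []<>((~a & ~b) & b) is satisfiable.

1. ~c | []<>((~a & ~b) & b), 0
2. ~c, 0
Accessibility: 0R0

Satisfiable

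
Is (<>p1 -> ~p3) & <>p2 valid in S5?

Tableau for the negation ~((<>p1 -> ~p3) & <>p2):
1. ~((<>p1 -> ~p3) & <>p2), u
2. ~<>p2, u
3. ~p2, u
Accessibility: uRu
The negation has an open branch (countermodel exists).

No, not valid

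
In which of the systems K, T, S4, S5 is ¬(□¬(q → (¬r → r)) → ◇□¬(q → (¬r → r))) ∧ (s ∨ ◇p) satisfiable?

K-tableau for the formula:
1. ¬(□¬(q → (¬r → r)) → ◇□¬(q → (¬r → r))) ∧ (s ∨ ◇p), u
2. ¬(□¬(q → (¬r → r)) → ◇□¬(q → (¬r → r))), u
3. s ∨ ◇p, u
4. □¬(q → (¬r → r)), u
5. ¬◇□¬(q → (¬r → r)), u
6. ◇p, u
7. p, v
8. ¬(q → (¬r → r)), v
9. q, v
10. ¬(¬r → r), v
11. ¬r, v
12. ¬□¬(q → (¬r → r)), v
13. q → (¬r → r), w
14. ¬r → r, w
15. r, w
Accessibility: uRv, vRw
Complete open branch: satisfiable in K.
T-tableau for the formula:
1. ¬(□¬(q → (¬r → r)) → ◇□¬(q → (¬r → r))) ∧ (s ∨ ◇p), u
2. ¬(□¬(q → (¬r → r)) → ◇□¬(q → (¬r → r))), u
3. s ∨ ◇p, u
4. □¬(q → (¬r → r)), u
5. ¬◇□¬(q → (¬r → r)), u
6. ¬(q → (¬r → r)), u
7. q, u
8. ¬(¬r → r), u
9. ¬r, u
10. ¬□¬(q → (¬r → r)), u
11. ◇p, u
12. q → (¬r → r), v
13. ¬(q → (¬r → r)), v
14. q, v
15. ¬(¬r → r), v
16. ¬r, v
17. ¬□¬(q → (¬r → r)), v
18. ¬r → r, v
19. r, v
Accessibility: uRu, uRv, vRv
Branch closes: r and ¬r both at v.
Every branch closes (one shown): unsatisfiable in T, hence also in S4, S5 (every S4/S5-frame is a T-frame).

K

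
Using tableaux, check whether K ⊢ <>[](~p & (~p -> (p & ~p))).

Tableau for the negation ~<>[](~p & (~p -> (p & ~p))):
1. ~<>[](~p & (~p -> (p & ~p))), w0
The negation has an open branch (countermodel exists).

No, not valid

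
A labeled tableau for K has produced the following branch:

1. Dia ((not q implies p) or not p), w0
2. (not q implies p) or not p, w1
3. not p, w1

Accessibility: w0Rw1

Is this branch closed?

No, open

There is no literal clash: for every atom and world, at most one sign appears.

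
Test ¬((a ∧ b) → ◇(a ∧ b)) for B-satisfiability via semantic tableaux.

1. ¬((a ∧ b) → ◇(a ∧ b)), w0
2. a ∧ b, w0   [¬→-rule on 1]
3. ¬◇(a ∧ b), w0   [¬→-rule on 1]
4. a, w0   [∧-rule on 2]
5. b, w0   [∧-rule on 2]
6. ¬(a ∧ b), w0   [¬◇-rule on 3 via w0Rw0]
7. ¬b, w0   [¬∧-rule on 6 (branches; this branch)]
Accessibility: w0Rw0
Branch closes: b and ¬b both at w0.
Every branch closes; the branch above is one of them.

Unsatisfiable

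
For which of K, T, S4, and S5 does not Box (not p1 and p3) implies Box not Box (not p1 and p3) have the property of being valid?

S5-tableau for the negation not (not Box (not p1 and p3) implies Box not Box (not p1 and p3)):
1. not (not Box (not p1 and p3) implies Box not Box (not p1 and p3)), 0
2. not Box (not p1 and p3), 0
3. not Box not Box (not p1 and p3), 0
4. not (not p1 and p3), 1
5. not p3, 1
6. Box (not p1 and p3), 2
7. not p1 and p3, 0
8. not p1, 0
9. p3, 0
10. not p1 and p3, 1
11. not p1, 1
12. p3, 1
Accessibility: 0R0, 0R1, 0R2, 1R0, 1R1, 1R2, 2R0, 2R1, 2R2
Branch closes: p3 and not p3 both at 1.
Every branch closes (one shown): valid in S5.
S4-tableau for the negation not (not Box (not p1 and p3) implies Box not Box (not p1 and p3)):
1. not (not Box (not p1 and p3) implies Box not Box (not p1 and p3)), 0
2. not Box (not p1 and p3), 0
3. not Box not Box (not p1 and p3), 0
4. not (not p1 and p3), 1
5. not p3, 1
6. Box (not p1 and p3), 2
7. not p1 and p3, 2
8. not p1, 2
9. p3, 2
Accessibility: 0R0, 0R1, 0R2, 1R1, 2R2
Complete open branch: countermodel on an S4-frame, so not valid in S4, nor in K, T (the same frame is also a K-frame and a T-frame).

S5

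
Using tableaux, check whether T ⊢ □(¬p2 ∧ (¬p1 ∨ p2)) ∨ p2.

No, not valid

Tableau for the negation ¬(□(¬p2 ∧ (¬p1 ∨ p2)) ∨ p2):
1. ¬(□(¬p2 ∧ (¬p1 ∨ p2)) ∨ p2), u
2. ¬□(¬p2 ∧ (¬p1 ∨ p2)), u
3. ¬p2, u
4. ¬(¬p2 ∧ (¬p1 ∨ p2)), v
5. ¬(¬p1 ∨ p2), v
6. p1, v
7. ¬p2, v
Accessibility: uRu, uRv, vRv
The negation has an open branch (countermodel exists).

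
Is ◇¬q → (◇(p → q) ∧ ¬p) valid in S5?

No, not valid

Tableau for the negation ¬(◇¬q → (◇(p → q) ∧ ¬p)):
1. ¬(◇¬q → (◇(p → q) ∧ ¬p)), w0
2. ◇¬q, w0
3. ¬(◇(p → q) ∧ ¬p), w0
4. p, w0
5. ¬q, w1
Accessibility: w0Rw0, w0Rw1, w1Rw0, w1Rw1
The negation has an open branch (countermodel exists).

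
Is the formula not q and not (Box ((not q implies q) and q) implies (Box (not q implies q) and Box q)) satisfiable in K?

1. not q and not (Box ((not q implies q) and q) implies (Box (not q implies q) and Box q)), u
2. not q, u
3. not (Box ((not q implies q) and q) implies (Box (not q implies q) and Box q)), u
4. Box ((not q implies q) and q), u
5. not (Box (not q implies q) and Box q), u
6. not Box (not q implies q), u
7. not (not q implies q), v
8. not q, v
9. (not q implies q) and q, v
10. not q implies q, v
11. q, v
Accessibility: uRv
Branch closes: q and not q both at v.
(One branch shown.) All branches close.

No, unsatisfiable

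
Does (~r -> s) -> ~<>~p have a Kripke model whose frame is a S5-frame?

1. (~r -> s) -> ~<>~p, w0
2. ~<>~p, w0
3. p, w0
Accessibility: w0Rw0

Satisfiable (open branch found)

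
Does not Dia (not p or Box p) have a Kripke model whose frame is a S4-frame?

Unsatisfiable (every branch closes)

1. not Dia (not p or Box p), w0
2. not (not p or Box p), w0
3. p, w0
4. not Box p, w0
5. not p, w1
6. not (not p or Box p), w1
7. p, w1
8. not Box p, w1
Accessibility: w0Rw0, w0Rw1, w1Rw1
Branch closes: p and not p both at w1.
All branches of the tableau close; one closing branch shown above.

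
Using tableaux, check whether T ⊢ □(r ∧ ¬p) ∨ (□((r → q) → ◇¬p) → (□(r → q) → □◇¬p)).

Tableau for the negation ¬(□(r ∧ ¬p) ∨ (□((r → q) → ◇¬p) → (□(r → q) → □◇¬p))):
1. ¬(□(r ∧ ¬p) ∨ (□((r → q) → ◇¬p) → (□(r → q) → □◇¬p))), u
2. ¬□(r ∧ ¬p), u
3. ¬(□((r → q) → ◇¬p) → (□(r → q) → □◇¬p)), u
4. □((r → q) → ◇¬p), u
5. ¬(□(r → q) → □◇¬p), u
6. □(r → q), u
7. ¬□◇¬p, u
8. (r → q) → ◇¬p, u
9. r → q, u
10. ◇¬p, u
11. q, u
12. ¬(r ∧ ¬p), v
13. (r → q) → ◇¬p, v
14. r → q, v
15. p, v
16. ◇¬p, v
17. q, v
18. ¬◇¬p, w
19. (r → q) → ◇¬p, w
20. r → q, w
21. p, w
22. ◇¬p, w
23. q, w
24. ¬p, x
25. (r → q) → ◇¬p, x
26. r → q, x
27. ◇¬p, x
28. q, x
29. ¬p, y
30. ¬p, z
31. p, z
Accessibility: uRu, uRv, uRw, uRx, vRv, vRy, wRw, wRz, xRx, yRy, zRz
Branch closes: p and ¬p both at z.
Every branch of the negation's tableau closes; the branch above is one of them.

Yes, valid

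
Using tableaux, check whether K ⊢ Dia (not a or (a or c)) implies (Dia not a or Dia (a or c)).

Yes, valid

Tableau for the negation not (Dia (not a or (a or c)) implies (Dia not a or Dia (a or c))):
1. not (Dia (not a or (a or c)) implies (Dia not a or Dia (a or c))), u
2. Dia (not a or (a or c)), u
3. not (Dia not a or Dia (a or c)), u
4. not Dia not a, u
5. not Dia (a or c), u
6. not a or (a or c), v
7. a, v
8. not (a or c), v
9. not a, v
10. not c, v
Accessibility: uRv
Branch closes: a and not a both at v.
Every branch of the negation's tableau closes; the branch above is one of them.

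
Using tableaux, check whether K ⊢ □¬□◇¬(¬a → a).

Invalid (countermodel exists)

Tableau for the negation ¬□¬□◇¬(¬a → a):
1. ¬□¬□◇¬(¬a → a), 0
2. □◇¬(¬a → a), 1   [¬□-rule on 1: fresh world 1, 0R1]
Accessibility: 0R1
The negation has an open branch (countermodel exists).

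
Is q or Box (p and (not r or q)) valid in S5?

Tableau for the negation not (q or Box (p and (not r or q))):
1. not (q or Box (p and (not r or q))), w0
2. not q, w0   [neg-or-rule on 1]
3. not Box (p and (not r or q)), w0   [neg-or-rule on 1]
4. not (p and (not r or q)), w1   [neg-Box-rule on 3: fresh world w1, w0Rw1]
5. not (not r or q), w1   [neg-and-rule on 4 (branches; this branch)]
6. r, w1   [neg-or-rule on 5]
7. not q, w1   [neg-or-rule on 5]
Accessibility: w0Rw0, w0Rw1, w1Rw0, w1Rw1
The negation has an open branch (countermodel exists).

Invalid (countermodel exists)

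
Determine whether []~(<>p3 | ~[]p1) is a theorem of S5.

Not valid

Tableau for the negation ~[]~(<>p3 | ~[]p1):
1. ~[]~(<>p3 | ~[]p1), w0
2. <>p3 | ~[]p1, w1
3. ~[]p1, w1
4. ~p1, w2
Accessibility: w0Rw0, w0Rw1, w0Rw2, w1Rw0, w1Rw1, w1Rw2, w2Rw0, w2Rw1, w2Rw2
The negation has an open branch (countermodel exists).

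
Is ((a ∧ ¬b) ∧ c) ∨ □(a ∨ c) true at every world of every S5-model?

Tableau for the negation ¬(((a ∧ ¬b) ∧ c) ∨ □(a ∨ c)):
1. ¬(((a ∧ ¬b) ∧ c) ∨ □(a ∨ c)), w0
2. ¬((a ∧ ¬b) ∧ c), w0
3. ¬□(a ∨ c), w0
4. ¬c, w0
5. ¬(a ∨ c), w1
6. ¬a, w1
7. ¬c, w1
Accessibility: w0Rw0, w0Rw1, w1Rw0, w1Rw1
The negation has an open branch (countermodel exists).

No, not valid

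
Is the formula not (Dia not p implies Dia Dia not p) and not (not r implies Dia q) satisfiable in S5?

Unsatisfiable (every branch closes)

1. not (Dia not p implies Dia Dia not p) and not (not r implies Dia q), 0
2. not (Dia not p implies Dia Dia not p), 0   [and-rule on 1]
3. not (not r implies Dia q), 0   [and-rule on 1]
4. Dia not p, 0   [neg-implies-rule on 2]
5. not Dia Dia not p, 0   [neg-implies-rule on 2]
6. not r, 0   [neg-implies-rule on 3]
7. not Dia q, 0   [neg-implies-rule on 3]
8. not Dia not p, 0   [neg-Dia-rule on 5 via 0R0]
9. not q, 0   [neg-Dia-rule on 7 via 0R0]
10. p, 0   [neg-Dia-rule on 8 via 0R0]
11. not p, 1   [Dia-rule on 4: fresh world 1, 0R1]
12. not Dia not p, 1   [neg-Dia-rule on 5 via 0R1]
13. not q, 1   [neg-Dia-rule on 7 via 0R1]
14. p, 1   [neg-Dia-rule on 8 via 0R1]
Accessibility: 0R0, 0R1, 1R0, 1R1
Branch closes: p and not p both at 1.
All branches of the tableau close; one closing branch shown above.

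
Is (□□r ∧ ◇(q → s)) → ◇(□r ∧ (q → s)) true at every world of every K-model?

Valid

Tableau for the negation ¬((□□r ∧ ◇(q → s)) → ◇(□r ∧ (q → s))):
1. ¬((□□r ∧ ◇(q → s)) → ◇(□r ∧ (q → s))), u
2. □□r ∧ ◇(q → s), u   [¬→-rule on 1]
3. ¬◇(□r ∧ (q → s)), u   [¬→-rule on 1]
4. □□r, u   [∧-rule on 2]
5. ◇(q → s), u   [∧-rule on 2]
6. q → s, v   [◇-rule on 5: fresh world v, uRv]
7. ¬(□r ∧ (q → s)), v   [¬◇-rule on 3 via uRv]
8. □r, v   [□-rule on 4 via uRv]
9. s, v   [→-rule on 6 (branches; this branch)]
10. ¬□r, v   [¬∧-rule on 7 (branches; this branch)]
11. ¬r, w   [¬□-rule on 10: fresh world w, vRw]
12. r, w   [□-rule on 8 via vRw]
Accessibility: uRv, vRw
Branch closes: r and ¬r both at w.
Every branch of the negation's tableau closes; the branch above is one of them.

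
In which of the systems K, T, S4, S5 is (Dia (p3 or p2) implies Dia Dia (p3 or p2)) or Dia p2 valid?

T, S4, S5

T-tableau for the negation not ((Dia (p3 or p2) implies Dia Dia (p3 or p2)) or Dia p2):
1. not ((Dia (p3 or p2) implies Dia Dia (p3 or p2)) or Dia p2), w0
2. not (Dia (p3 or p2) implies Dia Dia (p3 or p2)), w0
3. not Dia p2, w0
4. Dia (p3 or p2), w0
5. not Dia Dia (p3 or p2), w0
6. not p2, w0
7. not Dia (p3 or p2), w0
8. not (p3 or p2), w0
9. not p3, w0
10. p3 or p2, w1
11. not p2, w1
12. not Dia (p3 or p2), w1
13. not (p3 or p2), w1
14. not p3, w1
15. p2, w1
Accessibility: w0Rw0, w0Rw1, w1Rw1
Branch closes: p2 and not p2 both at w1.
Every branch closes (one shown): valid in T, hence also in S4, S5 (every theorem of T is a theorem of S4 and S5).
K-tableau for the negation not ((Dia (p3 or p2) implies Dia Dia (p3 or p2)) or Dia p2):
1. not ((Dia (p3 or p2) implies Dia Dia (p3 or p2)) or Dia p2), w0
2. not (Dia (p3 or p2) implies Dia Dia (p3 or p2)), w0
3. not Dia p2, w0
4. Dia (p3 or p2), w0
5. not Dia Dia (p3 or p2), w0
6. p3 or p2, w1
7. not p2, w1
8. not Dia (p3 or p2), w1
9. p3, w1
Accessibility: w0Rw1
Complete open branch: countermodel on a K-frame, so not valid in K.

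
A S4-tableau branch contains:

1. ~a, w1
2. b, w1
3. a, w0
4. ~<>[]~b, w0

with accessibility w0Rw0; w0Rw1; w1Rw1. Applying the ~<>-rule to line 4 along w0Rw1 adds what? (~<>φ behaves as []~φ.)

~[]~b, w1

~<>φ behaves as []~φ: propagate the negated body to each accessible world.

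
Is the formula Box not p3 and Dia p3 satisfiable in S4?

1. Box not p3 and Dia p3, w0
2. Box not p3, w0   [and-rule on 1]
3. Dia p3, w0   [and-rule on 1]
4. not p3, w0   [Box-rule on 2 via w0Rw0]
5. p3, w1   [Dia-rule on 3: fresh world w1, w0Rw1]
6. not p3, w1   [Box-rule on 2 via w0Rw1]
Accessibility: w0Rw0, w0Rw1, w1Rw1
Branch closes: p3 and not p3 both at w1.
Every branch closes; the branch above is one of them.

No, unsatisfiable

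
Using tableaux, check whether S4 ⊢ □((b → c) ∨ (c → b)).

Tableau for the negation ¬□((b → c) ∨ (c → b)):
1. ¬□((b → c) ∨ (c → b)), w0
2. ¬((b → c) ∨ (c → b)), w1   [¬□-rule on 1: fresh world w1, w0Rw1]
3. ¬(b → c), w1   [¬∨-rule on 2]
4. ¬(c → b), w1   [¬∨-rule on 2]
5. b, w1   [¬→-rule on 3]
6. ¬c, w1   [¬→-rule on 3]
7. c, w1   [¬→-rule on 4]
8. ¬b, w1   [¬→-rule on 4]
Accessibility: w0Rw0, w0Rw1, w1Rw1
Branch closes: c and ¬c both at w1.
All branches of the negation close; one closing branch shown above.

Valid in S4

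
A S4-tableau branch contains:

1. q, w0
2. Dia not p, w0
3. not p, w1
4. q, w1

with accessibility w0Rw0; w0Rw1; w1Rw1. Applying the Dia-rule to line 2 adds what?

a fresh world w2 with w0Rw2, and not p at w2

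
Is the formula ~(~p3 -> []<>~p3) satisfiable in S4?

1. ~(~p3 -> []<>~p3), w0
2. ~p3, w0
3. ~[]<>~p3, w0
4. ~<>~p3, w1
5. p3, w1
Accessibility: w0Rw0, w0Rw1, w1Rw1

Satisfiable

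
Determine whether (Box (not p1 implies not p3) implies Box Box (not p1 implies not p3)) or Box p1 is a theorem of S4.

Tableau for the negation not ((Box (not p1 implies not p3) implies Box Box (not p1 implies not p3)) or Box p1):
1. not ((Box (not p1 implies not p3) implies Box Box (not p1 implies not p3)) or Box p1), u
2. not (Box (not p1 implies not p3) implies Box Box (not p1 implies not p3)), u
3. not Box p1, u
4. Box (not p1 implies not p3), u
5. not Box Box (not p1 implies not p3), u
6. not p1 implies not p3, u
7. not p3, u
8. not p1, v
9. not p1 implies not p3, v
10. not p3, v
11. not Box (not p1 implies not p3), w
12. not p1 implies not p3, w
13. not p3, w
14. not (not p1 implies not p3), x
15. not p1, x
16. p3, x
17. not p1 implies not p3, x
18. not p3, x
Accessibility: uRu, uRv, uRw, uRx, vRv, wRw, wRx, xRx
Branch closes: p3 and not p3 both at x.
Every branch of the negation's tableau closes; the branch above is one of them.

Valid in S4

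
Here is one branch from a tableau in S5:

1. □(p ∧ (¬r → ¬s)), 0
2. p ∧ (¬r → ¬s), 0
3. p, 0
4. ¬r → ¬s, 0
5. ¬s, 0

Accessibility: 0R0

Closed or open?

Open

No atom appears with both signs at the same world.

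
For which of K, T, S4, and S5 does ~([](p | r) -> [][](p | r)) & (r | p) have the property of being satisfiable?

S4-tableau for the formula:
1. ~([](p | r) -> [][](p | r)) & (r | p), u
2. ~([](p | r) -> [][](p | r)), u
3. r | p, u
4. [](p | r), u
5. ~[][](p | r), u
6. p | r, u
7. p, u
8. r, u
9. ~[](p | r), v
10. p | r, v
11. r, v
12. ~(p | r), w
13. ~p, w
14. ~r, w
15. p | r, w
16. r, w
Accessibility: uRu, uRv, uRw, vRv, vRw, wRw
Branch closes: r and ~r both at w.
Every branch closes (one shown): unsatisfiable in S4, hence also in S5 (every S5-frame is an S4-frame).
T-tableau for the formula:
1. ~([](p | r) -> [][](p | r)) & (r | p), u
2. ~([](p | r) -> [][](p | r)), u
3. r | p, u
4. [](p | r), u
5. ~[][](p | r), u
6. p | r, u
7. p, u
8. r, u
9. ~[](p | r), v
10. p | r, v
11. r, v
12. ~(p | r), w
13. ~p, w
14. ~r, w
Accessibility: uRu, uRv, vRv, vRw, wRw
Complete open branch: satisfiable in T, hence also in K (this T-model is also a K-model).

K, T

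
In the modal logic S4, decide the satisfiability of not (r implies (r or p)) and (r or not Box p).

Unsatisfiable

1. not (r implies (r or p)) and (r or not Box p), 0
2. not (r implies (r or p)), 0
3. r or not Box p, 0
4. r, 0
5. not (r or p), 0
6. not r, 0
7. not p, 0
Accessibility: 0R0
Branch closes: r and not r both at 0.
All branches of the tableau close; one closing branch shown above.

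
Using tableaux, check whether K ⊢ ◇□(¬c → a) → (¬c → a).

Invalid (countermodel exists)

Tableau for the negation ¬(◇□(¬c → a) → (¬c → a)):
1. ¬(◇□(¬c → a) → (¬c → a)), w0
2. ◇□(¬c → a), w0   [¬→-rule on 1]
3. ¬(¬c → a), w0   [¬→-rule on 1]
4. ¬c, w0   [¬→-rule on 3]
5. ¬a, w0   [¬→-rule on 3]
6. □(¬c → a), w1   [◇-rule on 2: fresh world w1, w0Rw1]
Accessibility: w0Rw1
The negation has an open branch (countermodel exists).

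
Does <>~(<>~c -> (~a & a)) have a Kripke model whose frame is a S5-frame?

Yes, satisfiable

1. <>~(<>~c -> (~a & a)), u
2. ~(<>~c -> (~a & a)), v
3. <>~c, v
4. ~(~a & a), v
5. ~a, v
6. ~c, w
Accessibility: uRu, uRv, uRw, vRu, vRv, vRw, wRu, wRv, wRw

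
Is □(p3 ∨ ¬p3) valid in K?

Tableau for the negation ¬□(p3 ∨ ¬p3):
1. ¬□(p3 ∨ ¬p3), u
2. ¬(p3 ∨ ¬p3), v   [¬□-rule on 1: fresh world v, uRv]
3. ¬p3, v   [¬∨-rule on 2]
4. p3, v   [¬∨-rule on 2]
Accessibility: uRv
Branch closes: p3 and ¬p3 both at v.
All branches of the negation close; one closing branch shown above.

Yes, valid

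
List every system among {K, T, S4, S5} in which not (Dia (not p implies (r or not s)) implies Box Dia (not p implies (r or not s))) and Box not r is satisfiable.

K, T, S4

S4-tableau for the formula:
1. not (Dia (not p implies (r or not s)) implies Box Dia (not p implies (r or not s))) and Box not r, u
2. not (Dia (not p implies (r or not s)) implies Box Dia (not p implies (r or not s))), u
3. Box not r, u
4. Dia (not p implies (r or not s)), u
5. not Box Dia (not p implies (r or not s)), u
6. not r, u
7. not p implies (r or not s), v
8. not r, v
9. r or not s, v
10. not s, v
11. not Dia (not p implies (r or not s)), w
12. not r, w
13. not (not p implies (r or not s)), w
14. not p, w
15. not (r or not s), w
16. s, w
Accessibility: uRu, uRv, uRw, vRv, wRw
Complete open branch: satisfiable in S4, hence also in K, T (this S4-model is also a K-model and a T-model).
S5-tableau for the formula:
1. not (Dia (not p implies (r or not s)) implies Box Dia (not p implies (r or not s))) and Box not r, u
2. not (Dia (not p implies (r or not s)) implies Box Dia (not p implies (r or not s))), u
3. Box not r, u
4. Dia (not p implies (r or not s)), u
5. not Box Dia (not p implies (r or not s)), u
6. not r, u
7. not p implies (r or not s), v
8. not r, v
9. r or not s, v
10. not s, v
11. not Dia (not p implies (r or not s)), w
12. not r, w
13. not (not p implies (r or not s)), u
14. not p, u
15. not (r or not s), u
16. s, u
17. not (not p implies (r or not s)), v
18. not p, v
19. not (r or not s), v
20. s, v
Accessibility: uRu, uRv, uRw, vRu, vRv, vRw, wRu, wRv, wRw
Branch closes: s and not s both at v.
Every branch closes (one shown): unsatisfiable in S5.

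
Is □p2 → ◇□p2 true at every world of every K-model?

Tableau for the negation ¬(□p2 → ◇□p2):
1. ¬(□p2 → ◇□p2), u
2. □p2, u
3. ¬◇□p2, u
The negation has an open branch (countermodel exists).

Not valid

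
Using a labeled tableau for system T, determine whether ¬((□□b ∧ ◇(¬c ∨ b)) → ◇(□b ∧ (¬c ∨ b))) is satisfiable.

1. ¬((□□b ∧ ◇(¬c ∨ b)) → ◇(□b ∧ (¬c ∨ b))), 0
2. □□b ∧ ◇(¬c ∨ b), 0   [¬→-rule on 1]
3. ¬◇(□b ∧ (¬c ∨ b)), 0   [¬→-rule on 1]
4. □□b, 0   [∧-rule on 2]
5. ◇(¬c ∨ b), 0   [∧-rule on 2]
6. ¬(□b ∧ (¬c ∨ b)), 0   [¬◇-rule on 3 via 0R0]
7. □b, 0   [□-rule on 4 via 0R0]
8. b, 0   [□-rule on 7 via 0R0]
9. ¬□b, 0   [¬∧-rule on 6 (branches; this branch)]
10. ¬c ∨ b, 1   [◇-rule on 5: fresh world 1, 0R1]
11. ¬(□b ∧ (¬c ∨ b)), 1   [¬◇-rule on 3 via 0R1]
12. □b, 1   [□-rule on 4 via 0R1]
13. b, 1   [□-rule on 7 via 0R1]
14. ¬□b, 1   [¬∧-rule on 11 (branches; this branch)]
15. ¬b, 2   [¬□-rule on 9: fresh world 2, 0R2]
16. ¬(□b ∧ (¬c ∨ b)), 2   [¬◇-rule on 3 via 0R2]
17. □b, 2   [□-rule on 4 via 0R2]
18. b, 2   [□-rule on 7 via 0R2]
Accessibility: 0R0, 0R1, 0R2, 1R1, 2R2
Branch closes: b and ¬b both at 2.
All branches of the tableau close; one closing branch shown above.

Unsatisfiable (every branch closes)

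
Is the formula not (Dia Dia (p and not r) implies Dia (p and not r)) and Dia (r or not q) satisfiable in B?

Satisfiable (open branch found)

1. not (Dia Dia (p and not r) implies Dia (p and not r)) and Dia (r or not q), w0
2. not (Dia Dia (p and not r) implies Dia (p and not r)), w0   [and-rule on 1]
3. Dia (r or not q), w0   [and-rule on 1]
4. Dia Dia (p and not r), w0   [neg-implies-rule on 2]
5. not Dia (p and not r), w0   [neg-implies-rule on 2]
6. not (p and not r), w0   [neg-Dia-rule on 5 via w0Rw0]
7. r, w0   [neg-and-rule on 6 (branches; this branch)]
8. r or not q, w1   [Dia-rule on 3: fresh world w1, w0Rw1]
9. not (p and not r), w1   [neg-Dia-rule on 5 via w0Rw1]
10. not q, w1   [or-rule on 8 (branches; this branch)]
11. r, w1   [neg-and-rule on 9 (branches; this branch)]
12. Dia (p and not r), w2   [Dia-rule on 4: fresh world w2, w0Rw2]
13. not (p and not r), w2   [neg-Dia-rule on 5 via w0Rw2]
14. r, w2   [neg-and-rule on 13 (branches; this branch)]
15. p and not r, w3   [Dia-rule on 12: fresh world w3, w2Rw3]
16. p, w3   [and-rule on 15]
17. not r, w3   [and-rule on 15]
Accessibility: w0Rw0, w0Rw1, w0Rw2, w1Rw0, w1Rw1, w2Rw0, w2Rw2, w2Rw3, w3Rw2, w3Rw3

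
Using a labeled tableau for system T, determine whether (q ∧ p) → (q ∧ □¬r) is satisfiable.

1. (q ∧ p) → (q ∧ □¬r), 0
2. q ∧ □¬r, 0
3. q, 0
4. □¬r, 0
5. ¬r, 0
Accessibility: 0R0

Satisfiable (open branch found)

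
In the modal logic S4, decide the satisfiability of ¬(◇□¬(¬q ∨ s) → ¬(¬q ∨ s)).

1. ¬(◇□¬(¬q ∨ s) → ¬(¬q ∨ s)), w0
2. ◇□¬(¬q ∨ s), w0
3. ¬q ∨ s, w0
4. s, w0
5. □¬(¬q ∨ s), w1
6. ¬(¬q ∨ s), w1
7. q, w1
8. ¬s, w1
Accessibility: w0Rw0, w0Rw1, w1Rw1

Satisfiable (open branch found)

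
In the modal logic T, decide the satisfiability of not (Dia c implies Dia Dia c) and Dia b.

1. not (Dia c implies Dia Dia c) and Dia b, u
2. not (Dia c implies Dia Dia c), u   [and-rule on 1]
3. Dia b, u   [and-rule on 1]
4. Dia c, u   [neg-implies-rule on 2]
5. not Dia Dia c, u   [neg-implies-rule on 2]
6. not Dia c, u   [neg-Dia-rule on 5 via uRu]
7. not c, u   [neg-Dia-rule on 6 via uRu]
8. b, v   [Dia-rule on 3: fresh world v, uRv]
9. not Dia c, v   [neg-Dia-rule on 5 via uRv]
10. not c, v   [neg-Dia-rule on 6 via uRv]
11. c, w   [Dia-rule on 4: fresh world w, uRw]
12. not Dia c, w   [neg-Dia-rule on 5 via uRw]
13. not c, w   [neg-Dia-rule on 6 via uRw]
Accessibility: uRu, uRv, uRw, vRv, wRw
Branch closes: c and not c both at w.
Every branch closes; the branch above is one of them.

No, unsatisfiable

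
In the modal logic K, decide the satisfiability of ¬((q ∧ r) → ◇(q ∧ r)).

Yes, satisfiable

1. ¬((q ∧ r) → ◇(q ∧ r)), 0
2. q ∧ r, 0   [¬→-rule on 1]
3. ¬◇(q ∧ r), 0   [¬→-rule on 1]
4. q, 0   [∧-rule on 2]
5. r, 0   [∧-rule on 2]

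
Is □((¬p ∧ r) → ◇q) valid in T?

Tableau for the negation ¬□((¬p ∧ r) → ◇q):
1. ¬□((¬p ∧ r) → ◇q), 0
2. ¬((¬p ∧ r) → ◇q), 1
3. ¬p ∧ r, 1
4. ¬◇q, 1
5. ¬p, 1
6. r, 1
7. ¬q, 1
Accessibility: 0R0, 0R1, 1R1
The negation has an open branch (countermodel exists).

Not valid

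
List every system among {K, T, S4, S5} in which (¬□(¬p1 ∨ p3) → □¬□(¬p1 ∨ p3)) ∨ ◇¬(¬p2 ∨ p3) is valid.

S4-tableau for the negation ¬((¬□(¬p1 ∨ p3) → □¬□(¬p1 ∨ p3)) ∨ ◇¬(¬p2 ∨ p3)):
1. ¬((¬□(¬p1 ∨ p3) → □¬□(¬p1 ∨ p3)) ∨ ◇¬(¬p2 ∨ p3)), w0
2. ¬(¬□(¬p1 ∨ p3) → □¬□(¬p1 ∨ p3)), w0   [¬∨-rule on 1]
3. ¬◇¬(¬p2 ∨ p3), w0   [¬∨-rule on 1]
4. ¬□(¬p1 ∨ p3), w0   [¬→-rule on 2]
5. ¬□¬□(¬p1 ∨ p3), w0   [¬→-rule on 2]
6. ¬p2 ∨ p3, w0   [¬◇-rule on 3 via w0Rw0]
7. p3, w0   [∨-rule on 6 (branches; this branch)]
8. ¬(¬p1 ∨ p3), w1   [¬□-rule on 4: fresh world w1, w0Rw1]
9. p1, w1   [¬∨-rule on 8]
10. ¬p3, w1   [¬∨-rule on 8]
11. ¬p2 ∨ p3, w1   [¬◇-rule on 3 via w0Rw1]
12. ¬p2, w1   [∨-rule on 11 (branches; this branch)]
13. □(¬p1 ∨ p3), w2   [¬□-rule on 5: fresh world w2, w0Rw2]
14. ¬p2 ∨ p3, w2   [¬◇-rule on 3 via w0Rw2]
15. ¬p1 ∨ p3, w2   [□-rule on 13 via w2Rw2]
16. p3, w2   [∨-rule on 14 (branches; this branch)]
Accessibility: w0Rw0, w0Rw1, w0Rw2, w1Rw1, w2Rw2
Complete open branch: countermodel on an S4-frame, so not valid in S4, nor in K, T (the same frame is also a K-frame and a T-frame).
S5-tableau for the negation ¬((¬□(¬p1 ∨ p3) → □¬□(¬p1 ∨ p3)) ∨ ◇¬(¬p2 ∨ p3)):
1. ¬((¬□(¬p1 ∨ p3) → □¬□(¬p1 ∨ p3)) ∨ ◇¬(¬p2 ∨ p3)), w0
2. ¬(¬□(¬p1 ∨ p3) → □¬□(¬p1 ∨ p3)), w0   [¬∨-rule on 1]
3. ¬◇¬(¬p2 ∨ p3), w0   [¬∨-rule on 1]
4. ¬□(¬p1 ∨ p3), w0   [¬→-rule on 2]
5. ¬□¬□(¬p1 ∨ p3), w0   [¬→-rule on 2]
6. ¬p2 ∨ p3, w0   [¬◇-rule on 3 via w0Rw0]
7. p3, w0   [∨-rule on 6 (branches; this branch)]
8. ¬(¬p1 ∨ p3), w1   [¬□-rule on 4: fresh world w1, w0Rw1]
9. p1, w1   [¬∨-rule on 8]
10. ¬p3, w1   [¬∨-rule on 8]
11. ¬p2 ∨ p3, w1   [¬◇-rule on 3 via w0Rw1]
12. ¬p2, w1   [∨-rule on 11 (branches; this branch)]
13. □(¬p1 ∨ p3), w2   [¬□-rule on 5: fresh world w2, w0Rw2]
14. ¬p2 ∨ p3, w2   [¬◇-rule on 3 via w0Rw2]
15. ¬p1 ∨ p3, w0   [□-rule on 13 via w2Rw0]
16. ¬p1 ∨ p3, w1   [□-rule on 13 via w2Rw1]
17. ¬p1 ∨ p3, w2   [□-rule on 13 via w2Rw2]
18. p3, w2   [∨-rule on 14 (branches; this branch)]
19. p3, w1   [∨-rule on 16 (branches; this branch)]
Accessibility: w0Rw0, w0Rw1, w0Rw2, w1Rw0, w1Rw1, w1Rw2, w2Rw0, w2Rw1, w2Rw2
Branch closes: p3 and ¬p3 both at w1.
Every branch closes (one shown): valid in S5.

S5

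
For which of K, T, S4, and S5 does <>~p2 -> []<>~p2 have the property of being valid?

S5

S4-tableau for the negation ~(<>~p2 -> []<>~p2):
1. ~(<>~p2 -> []<>~p2), 0
2. <>~p2, 0
3. ~[]<>~p2, 0
4. ~p2, 1
5. ~<>~p2, 2
6. p2, 2
Accessibility: 0R0, 0R1, 0R2, 1R1, 2R2
Complete open branch: countermodel on an S4-frame, so not valid in S4, nor in K, T (the same frame is also a K-frame and a T-frame).
S5-tableau for the negation ~(<>~p2 -> []<>~p2):
1. ~(<>~p2 -> []<>~p2), 0
2. <>~p2, 0
3. ~[]<>~p2, 0
4. ~p2, 1
5. ~<>~p2, 2
6. p2, 0
7. p2, 1
Accessibility: 0R0, 0R1, 0R2, 1R0, 1R1, 1R2, 2R0, 2R1, 2R2
Branch closes: p2 and ~p2 both at 1.
Every branch closes (one shown): valid in S5.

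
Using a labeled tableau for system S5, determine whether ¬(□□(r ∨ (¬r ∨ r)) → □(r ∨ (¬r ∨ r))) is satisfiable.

Unsatisfiable

1. ¬(□□(r ∨ (¬r ∨ r)) → □(r ∨ (¬r ∨ r))), 0
2. □□(r ∨ (¬r ∨ r)), 0
3. ¬□(r ∨ (¬r ∨ r)), 0
4. □(r ∨ (¬r ∨ r)), 0
5. r ∨ (¬r ∨ r), 0
6. ¬r ∨ r, 0
7. r, 0
8. ¬(r ∨ (¬r ∨ r)), 1
9. ¬r, 1
10. ¬(¬r ∨ r), 1
11. r, 1
Accessibility: 0R0, 0R1, 1R0, 1R1
Branch closes: r and ¬r both at 1.
All branches of the tableau close; one closing branch shown above.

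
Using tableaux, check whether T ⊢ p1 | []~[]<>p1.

Tableau for the negation ~(p1 | []~[]<>p1):
1. ~(p1 | []~[]<>p1), 0
2. ~p1, 0
3. ~[]~[]<>p1, 0
4. []<>p1, 1
5. <>p1, 1
6. p1, 2
7. <>p1, 2
8. p1, 3
Accessibility: 0R0, 0R1, 1R1, 1R2, 2R2, 2R3, 3R3
The negation has an open branch (countermodel exists).

Invalid (countermodel exists)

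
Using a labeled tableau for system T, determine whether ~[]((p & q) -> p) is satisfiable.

1. ~[]((p & q) -> p), w0
2. ~((p & q) -> p), w1
3. p & q, w1
4. ~p, w1
5. p, w1
6. q, w1
Accessibility: w0Rw0, w0Rw1, w1Rw1
Branch closes: p and ~p both at w1.
All branches of the tableau close; one closing branch shown above.

No, unsatisfiable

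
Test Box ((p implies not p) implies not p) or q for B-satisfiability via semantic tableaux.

Satisfiable

1. Box ((p implies not p) implies not p) or q, 0
2. q, 0
Accessibility: 0R0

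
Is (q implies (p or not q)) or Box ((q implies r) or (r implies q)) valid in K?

Tableau for the negation not ((q implies (p or not q)) or Box ((q implies r) or (r implies q))):
1. not ((q implies (p or not q)) or Box ((q implies r) or (r implies q))), w0
2. not (q implies (p or not q)), w0   [neg-or-rule on 1]
3. not Box ((q implies r) or (r implies q)), w0   [neg-or-rule on 1]
4. q, w0   [neg-implies-rule on 2]
5. not (p or not q), w0   [neg-implies-rule on 2]
6. not p, w0   [neg-or-rule on 5]
7. not ((q implies r) or (r implies q)), w1   [neg-Box-rule on 3: fresh world w1, w0Rw1]
8. not (q implies r), w1   [neg-or-rule on 7]
9. not (r implies q), w1   [neg-or-rule on 7]
10. q, w1   [neg-implies-rule on 8]
11. not r, w1   [neg-implies-rule on 8]
12. r, w1   [neg-implies-rule on 9]
13. not q, w1   [neg-implies-rule on 9]
Accessibility: w0Rw1
Branch closes: r and not r both at w1.
All branches of the negation close; one closing branch shown above.

Valid in K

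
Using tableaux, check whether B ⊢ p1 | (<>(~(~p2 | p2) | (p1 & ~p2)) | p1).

Not valid

Tableau for the negation ~(p1 | (<>(~(~p2 | p2) | (p1 & ~p2)) | p1)):
1. ~(p1 | (<>(~(~p2 | p2) | (p1 & ~p2)) | p1)), u
2. ~p1, u
3. ~(<>(~(~p2 | p2) | (p1 & ~p2)) | p1), u
4. ~<>(~(~p2 | p2) | (p1 & ~p2)), u
5. ~(~(~p2 | p2) | (p1 & ~p2)), u
6. ~p2 | p2, u
7. ~(p1 & ~p2), u
8. p2, u
Accessibility: uRu
The negation has an open branch (countermodel exists).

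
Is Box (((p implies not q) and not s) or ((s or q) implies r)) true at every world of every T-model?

Tableau for the negation not Box (((p implies not q) and not s) or ((s or q) implies r)):
1. not Box (((p implies not q) and not s) or ((s or q) implies r)), w0
2. not (((p implies not q) and not s) or ((s or q) implies r)), w1
3. not ((p implies not q) and not s), w1
4. not ((s or q) implies r), w1
5. s or q, w1
6. not r, w1
7. s, w1
8. q, w1
Accessibility: w0Rw0, w0Rw1, w1Rw1
The negation has an open branch (countermodel exists).

Not valid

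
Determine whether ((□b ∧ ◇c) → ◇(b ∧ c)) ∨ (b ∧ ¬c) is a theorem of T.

Yes, valid

Tableau for the negation ¬(((□b ∧ ◇c) → ◇(b ∧ c)) ∨ (b ∧ ¬c)):
1. ¬(((□b ∧ ◇c) → ◇(b ∧ c)) ∨ (b ∧ ¬c)), u
2. ¬((□b ∧ ◇c) → ◇(b ∧ c)), u
3. ¬(b ∧ ¬c), u
4. □b ∧ ◇c, u
5. ¬◇(b ∧ c), u
6. □b, u
7. ◇c, u
8. ¬(b ∧ c), u
9. b, u
10. c, u
11. ¬c, u
Accessibility: uRu
Branch closes: c and ¬c both at u.
Every branch of the negation's tableau closes; the branch above is one of them.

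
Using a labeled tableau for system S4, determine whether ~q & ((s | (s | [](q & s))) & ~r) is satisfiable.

1. ~q & ((s | (s | [](q & s))) & ~r), u
2. ~q, u
3. (s | (s | [](q & s))) & ~r, u
4. s | (s | [](q & s)), u
5. ~r, u
6. s | [](q & s), u
7. s, u
Accessibility: uRu

Yes, satisfiable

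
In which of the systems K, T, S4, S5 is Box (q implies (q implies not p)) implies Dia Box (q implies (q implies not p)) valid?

T-tableau for the negation not (Box (q implies (q implies not p)) implies Dia Box (q implies (q implies not p))):
1. not (Box (q implies (q implies not p)) implies Dia Box (q implies (q implies not p))), 0
2. Box (q implies (q implies not p)), 0
3. not Dia Box (q implies (q implies not p)), 0
4. q implies (q implies not p), 0
5. not Box (q implies (q implies not p)), 0
6. q implies not p, 0
7. not p, 0
8. not (q implies (q implies not p)), 1
9. q, 1
10. not (q implies not p), 1
11. p, 1
12. q implies (q implies not p), 1
13. not Box (q implies (q implies not p)), 1
14. q implies not p, 1
15. not p, 1
Accessibility: 0R0, 0R1, 1R1
Branch closes: p and not p both at 1.
Every branch closes (one shown): valid in T, hence also in S4, S5 (every theorem of T is a theorem of S4 and S5).
K-tableau for the negation not (Box (q implies (q implies not p)) implies Dia Box (q implies (q implies not p))):
1. not (Box (q implies (q implies not p)) implies Dia Box (q implies (q implies not p))), 0
2. Box (q implies (q implies not p)), 0
3. not Dia Box (q implies (q implies not p)), 0
Complete open branch: countermodel on a K-frame, so not valid in K.

T, S4, S5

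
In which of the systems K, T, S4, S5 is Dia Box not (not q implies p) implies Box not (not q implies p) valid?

S5

S4-tableau for the negation not (Dia Box not (not q implies p) implies Box not (not q implies p)):
1. not (Dia Box not (not q implies p) implies Box not (not q implies p)), 0
2. Dia Box not (not q implies p), 0
3. not Box not (not q implies p), 0
4. Box not (not q implies p), 1
5. not (not q implies p), 1
6. not q, 1
7. not p, 1
8. not q implies p, 2
9. p, 2
Accessibility: 0R0, 0R1, 0R2, 1R1, 2R2
Complete open branch: countermodel on an S4-frame, so not valid in S4, nor in K, T (the same frame is also a K-frame and a T-frame).
S5-tableau for the negation not (Dia Box not (not q implies p) implies Box not (not q implies p)):
1. not (Dia Box not (not q implies p) implies Box not (not q implies p)), 0
2. Dia Box not (not q implies p), 0
3. not Box not (not q implies p), 0
4. Box not (not q implies p), 1
5. not (not q implies p), 0
6. not q, 0
7. not p, 0
8. not (not q implies p), 1
9. not q, 1
10. not p, 1
11. not q implies p, 2
12. not (not q implies p), 2
13. not q, 2
14. not p, 2
15. p, 2
Accessibility: 0R0, 0R1, 0R2, 1R0, 1R1, 1R2, 2R0, 2R1, 2R2
Branch closes: p and not p both at 2.
Every branch closes (one shown): valid in S5.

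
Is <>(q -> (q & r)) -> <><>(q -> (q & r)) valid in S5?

Valid in S5

Tableau for the negation ~(<>(q -> (q & r)) -> <><>(q -> (q & r))):
1. ~(<>(q -> (q & r)) -> <><>(q -> (q & r))), w0
2. <>(q -> (q & r)), w0
3. ~<><>(q -> (q & r)), w0
4. ~<>(q -> (q & r)), w0
5. ~(q -> (q & r)), w0
6. q, w0
7. ~(q & r), w0
8. ~r, w0
9. q -> (q & r), w1
10. ~<>(q -> (q & r)), w1
11. ~(q -> (q & r)), w1
12. q, w1
13. ~(q & r), w1
14. q & r, w1
15. r, w1
16. ~r, w1
Accessibility: w0Rw0, w0Rw1, w1Rw0, w1Rw1
Branch closes: r and ~r both at w1.
Every branch of the negation's tableau closes; the branch above is one of them.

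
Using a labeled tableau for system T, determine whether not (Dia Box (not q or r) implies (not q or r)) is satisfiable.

Yes, satisfiable

1. not (Dia Box (not q or r) implies (not q or r)), u
2. Dia Box (not q or r), u
3. not (not q or r), u
4. q, u
5. not r, u
6. Box (not q or r), v
7. not q or r, v
8. r, v
Accessibility: uRu, uRv, vRv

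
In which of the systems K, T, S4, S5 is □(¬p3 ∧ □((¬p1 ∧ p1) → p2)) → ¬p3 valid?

T, S4, S5

T-tableau for the negation ¬(□(¬p3 ∧ □((¬p1 ∧ p1) → p2)) → ¬p3):
1. ¬(□(¬p3 ∧ □((¬p1 ∧ p1) → p2)) → ¬p3), w0
2. □(¬p3 ∧ □((¬p1 ∧ p1) → p2)), w0   [¬→-rule on 1]
3. p3, w0   [¬→-rule on 1]
4. ¬p3 ∧ □((¬p1 ∧ p1) → p2), w0   [□-rule on 2 via w0Rw0]
5. ¬p3, w0   [∧-rule on 4]
6. □((¬p1 ∧ p1) → p2), w0   [∧-rule on 4]
Accessibility: w0Rw0
Branch closes: p3 and ¬p3 both at w0.
Every branch closes (one shown): valid in T, hence also in S4, S5 (every theorem of T is a theorem of S4 and S5).
K-tableau for the negation ¬(□(¬p3 ∧ □((¬p1 ∧ p1) → p2)) → ¬p3):
1. ¬(□(¬p3 ∧ □((¬p1 ∧ p1) → p2)) → ¬p3), w0
2. □(¬p3 ∧ □((¬p1 ∧ p1) → p2)), w0   [¬→-rule on 1]
3. p3, w0   [¬→-rule on 1]
Complete open branch: countermodel on a K-frame, so not valid in K.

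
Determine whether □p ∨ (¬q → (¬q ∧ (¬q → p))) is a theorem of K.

Tableau for the negation ¬(□p ∨ (¬q → (¬q ∧ (¬q → p)))):
1. ¬(□p ∨ (¬q → (¬q ∧ (¬q → p)))), w0
2. ¬□p, w0
3. ¬(¬q → (¬q ∧ (¬q → p))), w0
4. ¬q, w0
5. ¬(¬q ∧ (¬q → p)), w0
6. ¬(¬q → p), w0
7. ¬p, w0
8. ¬p, w1
Accessibility: w0Rw1
The negation has an open branch (countermodel exists).

No, not valid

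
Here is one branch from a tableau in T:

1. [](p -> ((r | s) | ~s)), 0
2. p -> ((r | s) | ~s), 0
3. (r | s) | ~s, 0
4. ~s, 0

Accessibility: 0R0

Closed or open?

There is no literal clash: for every atom and world, at most one sign appears.

No, open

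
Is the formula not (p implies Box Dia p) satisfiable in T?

1. not (p implies Box Dia p), w0
2. p, w0   [neg-implies-rule on 1]
3. not Box Dia p, w0   [neg-implies-rule on 1]
4. not Dia p, w1   [neg-Box-rule on 3: fresh world w1, w0Rw1]
5. not p, w1   [neg-Dia-rule on 4 via w1Rw1]
Accessibility: w0Rw0, w0Rw1, w1Rw1

Satisfiable (open branch found)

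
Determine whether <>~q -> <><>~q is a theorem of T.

Tableau for the negation ~(<>~q -> <><>~q):
1. ~(<>~q -> <><>~q), u
2. <>~q, u
3. ~<><>~q, u
4. ~<>~q, u
5. q, u
6. ~q, v
7. ~<>~q, v
8. q, v
Accessibility: uRu, uRv, vRv
Branch closes: q and ~q both at v.
All branches of the negation close; one closing branch shown above.

Yes, valid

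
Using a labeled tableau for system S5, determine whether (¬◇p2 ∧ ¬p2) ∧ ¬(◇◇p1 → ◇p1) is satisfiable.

Unsatisfiable

1. (¬◇p2 ∧ ¬p2) ∧ ¬(◇◇p1 → ◇p1), 0
2. ¬◇p2 ∧ ¬p2, 0
3. ¬(◇◇p1 → ◇p1), 0
4. ¬◇p2, 0
5. ¬p2, 0
6. ◇◇p1, 0
7. ¬◇p1, 0
8. ¬p1, 0
9. ◇p1, 1
10. ¬p2, 1
11. ¬p1, 1
12. p1, 2
13. ¬p2, 2
14. ¬p1, 2
Accessibility: 0R0, 0R1, 0R2, 1R0, 1R1, 1R2, 2R0, 2R1, 2R2
Branch closes: p1 and ¬p1 both at 2.
Every branch closes; the branch above is one of them.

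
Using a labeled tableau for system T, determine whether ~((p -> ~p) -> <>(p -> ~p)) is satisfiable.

1. ~((p -> ~p) -> <>(p -> ~p)), u
2. p -> ~p, u   [~->-rule on 1]
3. ~<>(p -> ~p), u   [~->-rule on 1]
4. ~(p -> ~p), u   [~<>-rule on 3 via uRu]
5. p, u   [~->-rule on 4]
6. ~p, u   [->-rule on 2 (branches; this branch)]
Accessibility: uRu
Branch closes: p and ~p both at u.
All branches of the tableau close; one closing branch shown above.

Unsatisfiable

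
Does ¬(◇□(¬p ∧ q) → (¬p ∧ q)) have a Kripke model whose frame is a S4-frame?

Satisfiable (open branch found)

1. ¬(◇□(¬p ∧ q) → (¬p ∧ q)), u
2. ◇□(¬p ∧ q), u
3. ¬(¬p ∧ q), u
4. ¬q, u
5. □(¬p ∧ q), v
6. ¬p ∧ q, v
7. ¬p, v
8. q, v
Accessibility: uRu, uRv, vRv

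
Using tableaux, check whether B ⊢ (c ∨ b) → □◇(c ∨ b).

Tableau for the negation ¬((c ∨ b) → □◇(c ∨ b)):
1. ¬((c ∨ b) → □◇(c ∨ b)), u
2. c ∨ b, u
3. ¬□◇(c ∨ b), u
4. b, u
5. ¬◇(c ∨ b), v
6. ¬(c ∨ b), u
7. ¬c, u
8. ¬b, u
Accessibility: uRu, uRv, vRu, vRv
Branch closes: b and ¬b both at u.
Every branch of the negation's tableau closes; the branch above is one of them.

Valid in B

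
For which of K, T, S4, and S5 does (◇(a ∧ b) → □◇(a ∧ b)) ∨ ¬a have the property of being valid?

S4-tableau for the negation ¬((◇(a ∧ b) → □◇(a ∧ b)) ∨ ¬a):
1. ¬((◇(a ∧ b) → □◇(a ∧ b)) ∨ ¬a), u
2. ¬(◇(a ∧ b) → □◇(a ∧ b)), u
3. a, u
4. ◇(a ∧ b), u
5. ¬□◇(a ∧ b), u
6. a ∧ b, v
7. a, v
8. b, v
9. ¬◇(a ∧ b), w
10. ¬(a ∧ b), w
11. ¬b, w
Accessibility: uRu, uRv, uRw, vRv, wRw
Complete open branch: countermodel on an S4-frame, so not valid in S4, nor in K, T (the same frame is also a K-frame and a T-frame).
S5-tableau for the negation ¬((◇(a ∧ b) → □◇(a ∧ b)) ∨ ¬a):
1. ¬((◇(a ∧ b) → □◇(a ∧ b)) ∨ ¬a), u
2. ¬(◇(a ∧ b) → □◇(a ∧ b)), u
3. a, u
4. ◇(a ∧ b), u
5. ¬□◇(a ∧ b), u
6. a ∧ b, v
7. a, v
8. b, v
9. ¬◇(a ∧ b), w
10. ¬(a ∧ b), u
11. ¬(a ∧ b), v
12. ¬(a ∧ b), w
13. ¬b, u
14. ¬b, v
Accessibility: uRu, uRv, uRw, vRu, vRv, vRw, wRu, wRv, wRw
Branch closes: b and ¬b both at v.
Every branch closes (one shown): valid in S5.

S5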